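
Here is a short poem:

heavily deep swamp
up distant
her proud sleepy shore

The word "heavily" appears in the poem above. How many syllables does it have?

"heavily" has 3 syllables.

3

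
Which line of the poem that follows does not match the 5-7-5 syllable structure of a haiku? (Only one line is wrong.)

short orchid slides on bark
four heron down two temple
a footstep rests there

The first line

Line 1: short (1), orchid (2), slides (1), on (1), bark (1) → 6 (expected 5)
Line 2: four (1), heron (2), down (1), two (1), temple (2) → 7 ✓
Line 3: a (1), footstep (2), rests (1), there (1) → 5 ✓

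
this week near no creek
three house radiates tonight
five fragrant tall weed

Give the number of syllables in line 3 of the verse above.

Line 3: five (1), fragrant (2), tall (1), weed (1) → 5

5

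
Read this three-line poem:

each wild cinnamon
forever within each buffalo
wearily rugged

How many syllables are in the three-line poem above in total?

Line 1: each(1) + wild(1) + cinnamon(3) = 5
Line 2: forever(3) + within(2) + each(1) + buffalo(3) = 9
Line 3: wearily(3) + rugged(2) = 5
Total: 5 + 9 + 5 = 19

19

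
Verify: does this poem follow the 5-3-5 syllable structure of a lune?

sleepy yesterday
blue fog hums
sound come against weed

Line 1: "sleepy yesterday": 2+3 = 5 ✓
Line 2: "blue fog hums": 1+1+1 = 3 ✓
Line 3: "sound come against weed": 1+1+2+1 = 5 ✓

Yes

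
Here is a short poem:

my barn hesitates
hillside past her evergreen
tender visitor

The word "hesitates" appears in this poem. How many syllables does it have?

3

"hesitates" has 3 syllables.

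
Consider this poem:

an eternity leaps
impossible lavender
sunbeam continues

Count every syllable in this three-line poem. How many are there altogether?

18

Line 1: an (1), eternity (4), leaps (1) → 6
Line 2: impossible (4), lavender (3) → 7
Line 3: sunbeam (2), continues (3) → 5
Total: 6 + 7 + 5 = 18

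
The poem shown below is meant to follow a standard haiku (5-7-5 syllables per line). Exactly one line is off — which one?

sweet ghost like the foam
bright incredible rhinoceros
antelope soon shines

Line 1: "sweet ghost like the foam": 1+1+1+1+1 = 5 ✓
Line 2: "bright incredible rhinoceros": 1+4+4 = 9 (expected 7)
Line 3: "antelope soon shines": 3+1+1 = 5 ✓

Line 2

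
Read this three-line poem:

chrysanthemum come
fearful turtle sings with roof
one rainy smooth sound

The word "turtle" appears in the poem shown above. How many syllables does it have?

2

"turtle" has 2 syllables.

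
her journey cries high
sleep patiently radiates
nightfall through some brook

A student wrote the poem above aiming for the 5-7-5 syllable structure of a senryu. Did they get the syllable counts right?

Line 1: "her journey cries high": 1+2+1+1 = 5 ✓
Line 2: "sleep patiently radiates": 1+3+3 = 7 ✓
Line 3: "nightfall through some brook": 2+1+1+1 = 5 ✓

Yes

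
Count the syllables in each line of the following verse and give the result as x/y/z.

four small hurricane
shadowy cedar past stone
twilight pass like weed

Line 1: four(1) + small(1) + hurricane(3) = 5
Line 2: shadowy(3) + cedar(2) + past(1) + stone(1) = 7
Line 3: twilight(2) + pass(1) + like(1) + weed(1) = 5

5/7/5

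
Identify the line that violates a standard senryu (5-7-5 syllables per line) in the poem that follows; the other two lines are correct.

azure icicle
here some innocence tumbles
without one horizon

Line 3

Line 1: "azure icicle": 2+3 = 5 ✓
Line 2: "here some innocence tumbles": 1+1+3+2 = 7 ✓
Line 3: "without one horizon": 2+1+3 = 6 (expected 5)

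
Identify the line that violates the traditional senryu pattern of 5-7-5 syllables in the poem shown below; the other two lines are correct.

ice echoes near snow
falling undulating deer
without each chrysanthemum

Line 1: ice (1), echoes (2), near (1), snow (1) → 5 ✓
Line 2: falling (2), undulating (4), deer (1) → 7 ✓
Line 3: without (2), each (1), chrysanthemum (4) → 7 (expected 5)

Line 3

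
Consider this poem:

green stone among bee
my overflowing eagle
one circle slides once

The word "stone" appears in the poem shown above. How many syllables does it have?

"stone" has 1 syllable.

1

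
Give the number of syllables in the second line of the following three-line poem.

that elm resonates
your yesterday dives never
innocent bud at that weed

7

The second line: "your yesterday dives never": 1+3+1+2 = 7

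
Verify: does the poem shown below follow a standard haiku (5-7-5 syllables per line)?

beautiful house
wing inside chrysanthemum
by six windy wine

No

Line 1: "beautiful house": 3+1 = 4 (expected 5)
Line 2: "wing inside chrysanthemum": 1+2+4 = 7 ✓
Line 3: "by six windy wine": 1+1+2+1 = 5 ✓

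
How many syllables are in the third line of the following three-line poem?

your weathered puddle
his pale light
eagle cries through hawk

The third line: eagle(2) + cries(1) + through(1) + hawk(1) = 5

5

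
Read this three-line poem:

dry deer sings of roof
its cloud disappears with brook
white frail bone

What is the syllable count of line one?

5

Line one: dry(1) + deer(1) + sings(1) + of(1) + roof(1) = 5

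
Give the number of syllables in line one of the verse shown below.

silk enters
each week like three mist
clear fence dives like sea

Line one: "silk enters": 1+2 = 3

3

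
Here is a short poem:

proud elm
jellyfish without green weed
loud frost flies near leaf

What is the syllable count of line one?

Line one: "proud elm": 1+1 = 2

2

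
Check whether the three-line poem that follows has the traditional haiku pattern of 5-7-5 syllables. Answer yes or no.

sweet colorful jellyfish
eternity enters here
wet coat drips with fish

No

Line 1: sweet (1), colorful (3), jellyfish (3) → 7 (expected 5)
Line 2: eternity (4), enters (2), here (1) → 7 ✓
Line 3: wet (1), coat (1), drips (1), with (1), fish (1) → 5 ✓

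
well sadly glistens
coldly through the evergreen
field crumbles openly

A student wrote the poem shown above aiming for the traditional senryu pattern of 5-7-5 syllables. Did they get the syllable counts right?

No

Line 1: well (1), sadly (2), glistens (2) → 5 ✓
Line 2: coldly (2), through (1), the (1), evergreen (3) → 7 ✓
Line 3: field (1), crumbles (2), openly (3) → 6 (expected 5)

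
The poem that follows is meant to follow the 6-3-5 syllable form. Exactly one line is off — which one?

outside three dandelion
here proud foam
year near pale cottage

The first line

Line 1: "outside three dandelion": 2+1+4 = 7 (expected 6)
Line 2: "here proud foam": 1+1+1 = 3 ✓
Line 3: "year near pale cottage": 1+1+1+2 = 5 ✓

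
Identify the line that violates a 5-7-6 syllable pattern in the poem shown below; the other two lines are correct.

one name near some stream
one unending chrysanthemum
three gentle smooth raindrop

The second line

Line 1: one(1) + name(1) + near(1) + some(1) + stream(1) = 5 ✓
Line 2: one(1) + unending(3) + chrysanthemum(4) = 8 (expected 7)
Line 3: three(1) + gentle(2) + smooth(1) + raindrop(2) = 6 ✓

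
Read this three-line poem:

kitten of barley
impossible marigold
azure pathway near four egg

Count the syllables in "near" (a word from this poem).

"near" has 1 syllable.

1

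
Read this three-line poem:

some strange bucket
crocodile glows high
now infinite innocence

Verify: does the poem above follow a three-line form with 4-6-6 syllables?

Line 1: some(1) + strange(1) + bucket(2) = 4 ✓
Line 2: crocodile(3) + glows(1) + high(1) = 5 (expected 6)
Line 3: now(1) + infinite(3) + innocence(3) = 7 (expected 6)

No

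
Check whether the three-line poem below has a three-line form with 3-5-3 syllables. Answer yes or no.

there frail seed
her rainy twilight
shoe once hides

Yes

Line 1: there(1) + frail(1) + seed(1) = 3 ✓
Line 2: her(1) + rainy(2) + twilight(2) = 5 ✓
Line 3: shoe(1) + once(1) + hides(1) = 3 ✓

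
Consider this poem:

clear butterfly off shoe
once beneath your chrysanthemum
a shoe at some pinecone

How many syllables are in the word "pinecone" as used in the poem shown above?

2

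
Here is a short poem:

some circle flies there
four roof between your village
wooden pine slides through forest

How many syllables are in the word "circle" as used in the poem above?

"circle" has 2 syllables.

2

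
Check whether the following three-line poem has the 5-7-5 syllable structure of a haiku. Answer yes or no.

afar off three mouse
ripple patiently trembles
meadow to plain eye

Yes

Line 1: afar(2) + off(1) + three(1) + mouse(1) = 5 ✓
Line 2: ripple(2) + patiently(3) + trembles(2) = 7 ✓
Line 3: meadow(2) + to(1) + plain(1) + eye(1) = 5 ✓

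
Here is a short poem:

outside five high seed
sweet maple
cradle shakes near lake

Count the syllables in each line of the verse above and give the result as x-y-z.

5-3-5

Line 1: outside(2) + five(1) + high(1) + seed(1) = 5
Line 2: sweet(1) + maple(2) = 3
Line 3: cradle(2) + shakes(1) + near(1) + lake(1) = 5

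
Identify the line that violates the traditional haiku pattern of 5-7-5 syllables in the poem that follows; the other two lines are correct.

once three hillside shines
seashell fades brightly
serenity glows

Line 1: "once three hillside shines": 1+1+2+1 = 5 ✓
Line 2: "seashell fades brightly": 2+1+2 = 5 (expected 7)
Line 3: "serenity glows": 4+1 = 5 ✓

Line 2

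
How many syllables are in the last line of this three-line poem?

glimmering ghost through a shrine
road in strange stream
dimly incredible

The last line: dimly(2) + incredible(4) = 6

6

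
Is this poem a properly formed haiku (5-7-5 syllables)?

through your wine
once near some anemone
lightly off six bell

No

Line 1: through (1), your (1), wine (1) → 3 (expected 5)
Line 2: once (1), near (1), some (1), anemone (4) → 7 ✓
Line 3: lightly (2), off (1), six (1), bell (1) → 5 ✓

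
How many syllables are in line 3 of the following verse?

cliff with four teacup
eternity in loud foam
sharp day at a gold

5

Line 3: sharp(1) + day(1) + at(1) + a(1) + gold(1) = 5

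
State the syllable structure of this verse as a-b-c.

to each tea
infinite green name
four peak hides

3-5-3

Line 1: to(1) + each(1) + tea(1) = 3
Line 2: infinite(3) + green(1) + name(1) = 5
Line 3: four(1) + peak(1) + hides(1) = 3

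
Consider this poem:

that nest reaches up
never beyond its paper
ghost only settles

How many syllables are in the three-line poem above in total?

17

Line 1: "that nest reaches up": 1+1+2+1 = 5
Line 2: "never beyond its paper": 2+2+1+2 = 7
Line 3: "ghost only settles": 1+2+2 = 5
Total: 5 + 7 + 5 = 17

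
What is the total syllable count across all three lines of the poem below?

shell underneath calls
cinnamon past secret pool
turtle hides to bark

Line 1: shell (1), underneath (3), calls (1) → 5
Line 2: cinnamon (3), past (1), secret (2), pool (1) → 7
Line 3: turtle (2), hides (1), to (1), bark (1) → 5
Total: 5 + 7 + 5 = 17

17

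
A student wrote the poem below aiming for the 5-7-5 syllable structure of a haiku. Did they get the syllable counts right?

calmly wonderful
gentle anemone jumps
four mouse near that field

Yes

Line 1: calmly (2), wonderful (3) → 5 ✓
Line 2: gentle (2), anemone (4), jumps (1) → 7 ✓
Line 3: four (1), mouse (1), near (1), that (1), field (1) → 5 ✓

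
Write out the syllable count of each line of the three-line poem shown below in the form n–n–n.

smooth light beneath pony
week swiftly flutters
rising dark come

Line 1: "smooth light beneath pony": 1+1+2+2 = 6
Line 2: "week swiftly flutters": 1+2+2 = 5
Line 3: "rising dark come": 2+1+1 = 4

6–5–4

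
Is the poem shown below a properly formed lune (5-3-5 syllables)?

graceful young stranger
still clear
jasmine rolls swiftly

Line 1: "graceful young stranger": 2+1+2 = 5 ✓
Line 2: "still clear": 1+1 = 2 (expected 3)
Line 3: "jasmine rolls swiftly": 2+1+2 = 5 ✓

No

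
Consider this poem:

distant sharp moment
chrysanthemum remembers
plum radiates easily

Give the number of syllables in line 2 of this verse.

Line 2: chrysanthemum(4) + remembers(3) = 7

7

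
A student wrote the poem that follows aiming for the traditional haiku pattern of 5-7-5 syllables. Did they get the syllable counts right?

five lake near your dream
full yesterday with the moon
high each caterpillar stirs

Line 1: five (1), lake (1), near (1), your (1), dream (1) → 5 ✓
Line 2: full (1), yesterday (3), with (1), the (1), moon (1) → 7 ✓
Line 3: high (1), each (1), caterpillar (4), stirs (1) → 7 (expected 5)

No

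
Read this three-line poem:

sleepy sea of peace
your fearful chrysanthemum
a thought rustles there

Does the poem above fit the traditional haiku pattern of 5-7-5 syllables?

Yes

Line 1: "sleepy sea of peace": 2+1+1+1 = 5 ✓
Line 2: "your fearful chrysanthemum": 1+2+4 = 7 ✓
Line 3: "a thought rustles there": 1+1+2+1 = 5 ✓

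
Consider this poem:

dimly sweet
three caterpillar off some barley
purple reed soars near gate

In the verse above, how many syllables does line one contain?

Line one: "dimly sweet": 2+1 = 3

3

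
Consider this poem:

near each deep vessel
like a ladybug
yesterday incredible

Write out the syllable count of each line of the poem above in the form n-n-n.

Line 1: near(1) + each(1) + deep(1) + vessel(2) = 5
Line 2: like(1) + a(1) + ladybug(3) = 5
Line 3: yesterday(3) + incredible(4) = 7

5-5-7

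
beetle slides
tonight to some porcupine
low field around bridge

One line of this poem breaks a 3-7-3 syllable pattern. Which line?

The third line

Line 1: beetle (2), slides (1) → 3 ✓
Line 2: tonight (2), to (1), some (1), porcupine (3) → 7 ✓
Line 3: low (1), field (1), around (2), bridge (1) → 5 (expected 3)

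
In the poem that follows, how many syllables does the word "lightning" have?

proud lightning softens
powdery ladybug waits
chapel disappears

2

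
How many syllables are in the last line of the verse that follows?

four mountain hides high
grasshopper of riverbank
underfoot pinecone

The last line: "underfoot pinecone": 3+2 = 5

5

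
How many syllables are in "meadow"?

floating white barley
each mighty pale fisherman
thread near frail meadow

2

"meadow" has 2 syllables.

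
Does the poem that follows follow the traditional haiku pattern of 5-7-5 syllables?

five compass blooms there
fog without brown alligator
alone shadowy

No

Line 1: five(1) + compass(2) + blooms(1) + there(1) = 5 ✓
Line 2: fog(1) + without(2) + brown(1) + alligator(4) = 8 (expected 7)
Line 3: alone(2) + shadowy(3) = 5 ✓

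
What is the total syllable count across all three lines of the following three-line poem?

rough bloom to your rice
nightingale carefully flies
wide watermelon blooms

Line 1: rough (1), bloom (1), to (1), your (1), rice (1) → 5
Line 2: nightingale (3), carefully (3), flies (1) → 7
Line 3: wide (1), watermelon (4), blooms (1) → 6
Total: 5 + 7 + 6 = 18

18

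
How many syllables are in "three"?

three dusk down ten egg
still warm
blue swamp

1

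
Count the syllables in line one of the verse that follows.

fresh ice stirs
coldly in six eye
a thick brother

Line one: fresh (1), ice (1), stirs (1) → 3

3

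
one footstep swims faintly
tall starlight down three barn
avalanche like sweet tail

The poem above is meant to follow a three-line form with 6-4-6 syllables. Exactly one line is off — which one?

Line 1: one (1), footstep (2), swims (1), faintly (2) → 6 ✓
Line 2: tall (1), starlight (2), down (1), three (1), barn (1) → 6 (expected 4)
Line 3: avalanche (3), like (1), sweet (1), tail (1) → 6 ✓

Line 2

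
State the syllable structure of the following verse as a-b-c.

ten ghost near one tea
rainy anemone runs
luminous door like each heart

5-7-7

Line 1: ten (1), ghost (1), near (1), one (1), tea (1) → 5
Line 2: rainy (2), anemone (4), runs (1) → 7
Line 3: luminous (3), door (1), like (1), each (1), heart (1) → 7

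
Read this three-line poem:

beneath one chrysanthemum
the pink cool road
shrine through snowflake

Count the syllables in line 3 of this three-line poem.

4

Line 3: "shrine through snowflake": 1+1+2 = 4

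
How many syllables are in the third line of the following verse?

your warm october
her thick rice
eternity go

The third line: eternity(4) + go(1) = 5

5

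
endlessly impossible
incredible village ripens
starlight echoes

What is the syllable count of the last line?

4

The last line: starlight(2) + echoes(2) = 4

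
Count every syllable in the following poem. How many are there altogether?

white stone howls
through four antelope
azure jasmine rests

13

Line 1: white (1), stone (1), howls (1) → 3
Line 2: through (1), four (1), antelope (3) → 5
Line 3: azure (2), jasmine (2), rests (1) → 5
Total: 3 + 5 + 5 = 13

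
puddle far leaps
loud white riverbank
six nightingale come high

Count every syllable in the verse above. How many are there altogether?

Line 1: puddle(2) + far(1) + leaps(1) = 4
Line 2: loud(1) + white(1) + riverbank(3) = 5
Line 3: six(1) + nightingale(3) + come(1) + high(1) = 6
Total: 4 + 5 + 6 = 15

15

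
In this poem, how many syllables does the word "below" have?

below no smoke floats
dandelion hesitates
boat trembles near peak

2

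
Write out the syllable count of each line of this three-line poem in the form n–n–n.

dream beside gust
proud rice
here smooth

Line 1: dream(1) + beside(2) + gust(1) = 4
Line 2: proud(1) + rice(1) = 2
Line 3: here(1) + smooth(1) = 2

4–2–2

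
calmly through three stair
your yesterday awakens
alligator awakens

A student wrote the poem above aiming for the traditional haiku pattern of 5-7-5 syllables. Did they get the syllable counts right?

No

Line 1: calmly (2), through (1), three (1), stair (1) → 5 ✓
Line 2: your (1), yesterday (3), awakens (3) → 7 ✓
Line 3: alligator (4), awakens (3) → 7 (expected 5)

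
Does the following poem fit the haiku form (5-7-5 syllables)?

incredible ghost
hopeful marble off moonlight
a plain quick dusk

No

Line 1: "incredible ghost": 4+1 = 5 ✓
Line 2: "hopeful marble off moonlight": 2+2+1+2 = 7 ✓
Line 3: "a plain quick dusk": 1+1+1+1 = 4 (expected 5)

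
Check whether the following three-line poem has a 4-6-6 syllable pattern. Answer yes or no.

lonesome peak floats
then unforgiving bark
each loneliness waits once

Yes

Line 1: lonesome(2) + peak(1) + floats(1) = 4 ✓
Line 2: then(1) + unforgiving(4) + bark(1) = 6 ✓
Line 3: each(1) + loneliness(3) + waits(1) + once(1) = 6 ✓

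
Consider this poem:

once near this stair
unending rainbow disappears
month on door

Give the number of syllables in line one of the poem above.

Line one: once (1), near (1), this (1), stair (1) → 4

4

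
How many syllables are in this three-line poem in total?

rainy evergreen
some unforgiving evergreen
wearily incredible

20

Line 1: "rainy evergreen": 2+3 = 5
Line 2: "some unforgiving evergreen": 1+4+3 = 8
Line 3: "wearily incredible": 3+4 = 7
Total: 5 + 8 + 7 = 20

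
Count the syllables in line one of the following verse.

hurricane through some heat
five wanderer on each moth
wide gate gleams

Line one: hurricane(3) + through(1) + some(1) + heat(1) = 6

6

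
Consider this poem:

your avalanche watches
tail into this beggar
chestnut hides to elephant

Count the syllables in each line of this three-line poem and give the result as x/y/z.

6/6/7

Line 1: your(1) + avalanche(3) + watches(2) = 6
Line 2: tail(1) + into(2) + this(1) + beggar(2) = 6
Line 3: chestnut(2) + hides(1) + to(1) + elephant(3) = 7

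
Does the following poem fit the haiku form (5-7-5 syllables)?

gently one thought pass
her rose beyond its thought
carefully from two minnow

No

Line 1: gently(2) + one(1) + thought(1) + pass(1) = 5 ✓
Line 2: her(1) + rose(1) + beyond(2) + its(1) + thought(1) = 6 (expected 7)
Line 3: carefully(3) + from(1) + two(1) + minnow(2) = 7 (expected 5)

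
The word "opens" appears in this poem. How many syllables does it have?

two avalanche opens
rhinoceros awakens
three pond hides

2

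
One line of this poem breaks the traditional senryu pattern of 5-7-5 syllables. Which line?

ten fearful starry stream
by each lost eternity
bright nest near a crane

The first line

Line 1: ten (1), fearful (2), starry (2), stream (1) → 6 (expected 5)
Line 2: by (1), each (1), lost (1), eternity (4) → 7 ✓
Line 3: bright (1), nest (1), near (1), a (1), crane (1) → 5 ✓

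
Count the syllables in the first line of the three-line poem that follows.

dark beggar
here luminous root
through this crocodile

The first line: dark(1) + beggar(2) = 3

3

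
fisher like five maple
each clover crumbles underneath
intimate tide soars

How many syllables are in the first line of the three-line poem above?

The first line: fisher (2), like (1), five (1), maple (2) → 6

6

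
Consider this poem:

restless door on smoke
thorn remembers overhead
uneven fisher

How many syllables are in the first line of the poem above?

The first line: "restless door on smoke": 2+1+1+1 = 5

5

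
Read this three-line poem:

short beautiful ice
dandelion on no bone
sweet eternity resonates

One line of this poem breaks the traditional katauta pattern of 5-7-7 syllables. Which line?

Line 1: short(1) + beautiful(3) + ice(1) = 5 ✓
Line 2: dandelion(4) + on(1) + no(1) + bone(1) = 7 ✓
Line 3: sweet(1) + eternity(4) + resonates(3) = 8 (expected 7)

Line 3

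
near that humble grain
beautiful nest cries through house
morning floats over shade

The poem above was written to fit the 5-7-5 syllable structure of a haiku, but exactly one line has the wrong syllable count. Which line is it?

Line 1: near (1), that (1), humble (2), grain (1) → 5 ✓
Line 2: beautiful (3), nest (1), cries (1), through (1), house (1) → 7 ✓
Line 3: morning (2), floats (1), over (2), shade (1) → 6 (expected 5)

The third line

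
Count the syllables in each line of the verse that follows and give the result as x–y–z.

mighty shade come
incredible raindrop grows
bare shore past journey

4–7–5

Line 1: "mighty shade come": 2+1+1 = 4
Line 2: "incredible raindrop grows": 4+2+1 = 7
Line 3: "bare shore past journey": 1+1+1+2 = 5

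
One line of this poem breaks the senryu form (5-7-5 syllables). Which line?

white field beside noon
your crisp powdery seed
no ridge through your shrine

Line 2

Line 1: white (1), field (1), beside (2), noon (1) → 5 ✓
Line 2: your (1), crisp (1), powdery (3), seed (1) → 6 (expected 7)
Line 3: no (1), ridge (1), through (1), your (1), shrine (1) → 5 ✓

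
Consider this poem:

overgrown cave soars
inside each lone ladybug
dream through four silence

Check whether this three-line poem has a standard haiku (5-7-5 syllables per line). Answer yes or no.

Yes

Line 1: overgrown (3), cave (1), soars (1) → 5 ✓
Line 2: inside (2), each (1), lone (1), ladybug (3) → 7 ✓
Line 3: dream (1), through (1), four (1), silence (2) → 5 ✓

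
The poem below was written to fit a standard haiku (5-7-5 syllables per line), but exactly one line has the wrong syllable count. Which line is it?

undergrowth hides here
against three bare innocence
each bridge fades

The third line

Line 1: undergrowth (3), hides (1), here (1) → 5 ✓
Line 2: against (2), three (1), bare (1), innocence (3) → 7 ✓
Line 3: each (1), bridge (1), fades (1) → 3 (expected 5)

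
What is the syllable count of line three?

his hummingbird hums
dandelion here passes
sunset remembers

5

Line three: sunset(2) + remembers(3) = 5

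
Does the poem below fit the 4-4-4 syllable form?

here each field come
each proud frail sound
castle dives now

Line 1: here (1), each (1), field (1), come (1) → 4 ✓
Line 2: each (1), proud (1), frail (1), sound (1) → 4 ✓
Line 3: castle (2), dives (1), now (1) → 4 ✓

Yes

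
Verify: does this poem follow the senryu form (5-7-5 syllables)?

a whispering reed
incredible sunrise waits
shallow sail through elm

Yes

Line 1: "a whispering reed": 1+3+1 = 5 ✓
Line 2: "incredible sunrise waits": 4+2+1 = 7 ✓
Line 3: "shallow sail through elm": 2+1+1+1 = 5 ✓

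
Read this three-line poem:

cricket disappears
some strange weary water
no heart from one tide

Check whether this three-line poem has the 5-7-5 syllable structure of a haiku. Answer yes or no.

Line 1: "cricket disappears": 2+3 = 5 ✓
Line 2: "some strange weary water": 1+1+2+2 = 6 (expected 7)
Line 3: "no heart from one tide": 1+1+1+1+1 = 5 ✓

No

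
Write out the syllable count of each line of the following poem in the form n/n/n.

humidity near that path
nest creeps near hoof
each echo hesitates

7/4/6

Line 1: "humidity near that path": 4+1+1+1 = 7
Line 2: "nest creeps near hoof": 1+1+1+1 = 4
Line 3: "each echo hesitates": 1+2+3 = 6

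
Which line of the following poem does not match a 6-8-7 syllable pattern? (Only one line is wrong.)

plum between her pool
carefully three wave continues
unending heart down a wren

Line 1: "plum between her pool": 1+2+1+1 = 5 (expected 6)
Line 2: "carefully three wave continues": 3+1+1+3 = 8 ✓
Line 3: "unending heart down a wren": 3+1+1+1+1 = 7 ✓

The first line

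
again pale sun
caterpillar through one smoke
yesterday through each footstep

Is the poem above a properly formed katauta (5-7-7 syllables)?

No

Line 1: again(2) + pale(1) + sun(1) = 4 (expected 5)
Line 2: caterpillar(4) + through(1) + one(1) + smoke(1) = 7 ✓
Line 3: yesterday(3) + through(1) + each(1) + footstep(2) = 7 ✓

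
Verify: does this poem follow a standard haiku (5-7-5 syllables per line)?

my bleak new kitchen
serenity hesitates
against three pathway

Yes

Line 1: my(1) + bleak(1) + new(1) + kitchen(2) = 5 ✓
Line 2: serenity(4) + hesitates(3) = 7 ✓
Line 3: against(2) + three(1) + pathway(2) = 5 ✓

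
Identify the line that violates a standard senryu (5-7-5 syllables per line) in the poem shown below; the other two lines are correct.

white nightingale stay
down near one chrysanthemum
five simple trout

The third line

Line 1: white(1) + nightingale(3) + stay(1) = 5 ✓
Line 2: down(1) + near(1) + one(1) + chrysanthemum(4) = 7 ✓
Line 3: five(1) + simple(2) + trout(1) = 4 (expected 5)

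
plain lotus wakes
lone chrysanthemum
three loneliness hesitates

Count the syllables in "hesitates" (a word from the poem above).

"hesitates" has 3 syllables.

3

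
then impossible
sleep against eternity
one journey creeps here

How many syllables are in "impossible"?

4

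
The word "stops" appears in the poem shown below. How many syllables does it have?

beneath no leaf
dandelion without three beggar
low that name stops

1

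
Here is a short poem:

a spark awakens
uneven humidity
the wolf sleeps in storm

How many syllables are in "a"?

1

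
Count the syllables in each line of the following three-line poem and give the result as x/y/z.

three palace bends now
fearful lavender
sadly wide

Line 1: three(1) + palace(2) + bends(1) + now(1) = 5
Line 2: fearful(2) + lavender(3) = 5
Line 3: sadly(2) + wide(1) = 3

5/5/3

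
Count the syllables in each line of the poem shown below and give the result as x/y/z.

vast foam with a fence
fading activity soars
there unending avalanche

5/7/7

Line 1: vast (1), foam (1), with (1), a (1), fence (1) → 5
Line 2: fading (2), activity (4), soars (1) → 7
Line 3: there (1), unending (3), avalanche (3) → 7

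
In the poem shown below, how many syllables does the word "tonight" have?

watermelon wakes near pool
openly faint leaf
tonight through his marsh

2

"tonight" has 2 syllables.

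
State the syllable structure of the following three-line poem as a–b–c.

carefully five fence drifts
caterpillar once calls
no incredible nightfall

Line 1: carefully(3) + five(1) + fence(1) + drifts(1) = 6
Line 2: caterpillar(4) + once(1) + calls(1) = 6
Line 3: no(1) + incredible(4) + nightfall(2) = 7

6–6–7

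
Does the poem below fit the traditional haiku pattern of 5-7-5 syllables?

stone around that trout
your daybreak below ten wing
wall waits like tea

Line 1: stone (1), around (2), that (1), trout (1) → 5 ✓
Line 2: your (1), daybreak (2), below (2), ten (1), wing (1) → 7 ✓
Line 3: wall (1), waits (1), like (1), tea (1) → 4 (expected 5)

No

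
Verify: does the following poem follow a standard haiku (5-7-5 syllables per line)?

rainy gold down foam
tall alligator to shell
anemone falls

Line 1: rainy(2) + gold(1) + down(1) + foam(1) = 5 ✓
Line 2: tall(1) + alligator(4) + to(1) + shell(1) = 7 ✓
Line 3: anemone(4) + falls(1) = 5 ✓

Yes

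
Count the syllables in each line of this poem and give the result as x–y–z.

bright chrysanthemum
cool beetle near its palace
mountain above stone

5–7–5

Line 1: bright (1), chrysanthemum (4) → 5
Line 2: cool (1), beetle (2), near (1), its (1), palace (2) → 7
Line 3: mountain (2), above (2), stone (1) → 5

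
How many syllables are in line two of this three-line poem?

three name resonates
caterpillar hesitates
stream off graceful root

7

Line two: caterpillar (4), hesitates (3) → 7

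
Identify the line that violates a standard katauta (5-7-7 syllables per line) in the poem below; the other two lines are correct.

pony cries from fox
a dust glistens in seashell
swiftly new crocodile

Line 1: pony (2), cries (1), from (1), fox (1) → 5 ✓
Line 2: a (1), dust (1), glistens (2), in (1), seashell (2) → 7 ✓
Line 3: swiftly (2), new (1), crocodile (3) → 6 (expected 7)

The third line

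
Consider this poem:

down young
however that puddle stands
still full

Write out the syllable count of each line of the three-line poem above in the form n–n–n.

2–7–2

Line 1: down(1) + young(1) = 2
Line 2: however(3) + that(1) + puddle(2) + stands(1) = 7
Line 3: still(1) + full(1) = 2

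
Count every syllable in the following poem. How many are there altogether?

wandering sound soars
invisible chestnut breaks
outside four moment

17

Line 1: "wandering sound soars": 3+1+1 = 5
Line 2: "invisible chestnut breaks": 4+2+1 = 7
Line 3: "outside four moment": 2+1+2 = 5
Total: 5 + 7 + 5 = 17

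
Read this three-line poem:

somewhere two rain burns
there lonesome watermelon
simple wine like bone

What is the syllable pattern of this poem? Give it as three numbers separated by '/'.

Line 1: somewhere (2), two (1), rain (1), burns (1) → 5
Line 2: there (1), lonesome (2), watermelon (4) → 7
Line 3: simple (2), wine (1), like (1), bone (1) → 5

5/7/5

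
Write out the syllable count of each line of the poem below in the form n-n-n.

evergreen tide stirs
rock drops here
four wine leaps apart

Line 1: "evergreen tide stirs": 3+1+1 = 5
Line 2: "rock drops here": 1+1+1 = 3
Line 3: "four wine leaps apart": 1+1+1+2 = 5

5-3-5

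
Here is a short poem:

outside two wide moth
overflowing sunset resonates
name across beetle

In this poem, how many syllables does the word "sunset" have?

2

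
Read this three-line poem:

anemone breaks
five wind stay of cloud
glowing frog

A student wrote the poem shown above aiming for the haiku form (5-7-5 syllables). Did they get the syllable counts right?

No

Line 1: anemone (4), breaks (1) → 5 ✓
Line 2: five (1), wind (1), stay (1), of (1), cloud (1) → 5 (expected 7)
Line 3: glowing (2), frog (1) → 3 (expected 5)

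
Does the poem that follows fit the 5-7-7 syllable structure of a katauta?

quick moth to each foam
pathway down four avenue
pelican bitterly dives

Yes

Line 1: quick(1) + moth(1) + to(1) + each(1) + foam(1) = 5 ✓
Line 2: pathway(2) + down(1) + four(1) + avenue(3) = 7 ✓
Line 3: pelican(3) + bitterly(3) + dives(1) = 7 ✓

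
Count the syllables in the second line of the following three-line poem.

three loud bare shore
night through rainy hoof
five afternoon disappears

5

The second line: "night through rainy hoof": 1+1+2+1 = 5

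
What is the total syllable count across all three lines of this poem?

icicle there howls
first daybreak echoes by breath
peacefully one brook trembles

19

Line 1: "icicle there howls": 3+1+1 = 5
Line 2: "first daybreak echoes by breath": 1+2+2+1+1 = 7
Line 3: "peacefully one brook trembles": 3+1+1+2 = 7
Total: 5 + 7 + 7 = 19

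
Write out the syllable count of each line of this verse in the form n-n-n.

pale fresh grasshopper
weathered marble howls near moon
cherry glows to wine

5-7-5

Line 1: "pale fresh grasshopper": 1+1+3 = 5
Line 2: "weathered marble howls near moon": 2+2+1+1+1 = 7
Line 3: "cherry glows to wine": 2+1+1+1 = 5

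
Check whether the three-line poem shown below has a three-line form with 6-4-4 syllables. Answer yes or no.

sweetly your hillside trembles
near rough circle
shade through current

No

Line 1: sweetly (2), your (1), hillside (2), trembles (2) → 7 (expected 6)
Line 2: near (1), rough (1), circle (2) → 4 ✓
Line 3: shade (1), through (1), current (2) → 4 ✓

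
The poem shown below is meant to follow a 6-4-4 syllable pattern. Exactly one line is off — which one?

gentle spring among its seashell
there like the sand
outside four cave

Line 1

Line 1: gentle(2) + spring(1) + among(2) + its(1) + seashell(2) = 8 (expected 6)
Line 2: there(1) + like(1) + the(1) + sand(1) = 4 ✓
Line 3: outside(2) + four(1) + cave(1) = 4 ✓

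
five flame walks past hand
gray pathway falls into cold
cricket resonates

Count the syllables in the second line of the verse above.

7

The second line: gray (1), pathway (2), falls (1), into (2), cold (1) → 7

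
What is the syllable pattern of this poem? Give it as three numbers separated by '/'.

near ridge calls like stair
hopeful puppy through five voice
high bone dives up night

5/7/5

Line 1: "near ridge calls like stair": 1+1+1+1+1 = 5
Line 2: "hopeful puppy through five voice": 2+2+1+1+1 = 7
Line 3: "high bone dives up night": 1+1+1+1+1 = 5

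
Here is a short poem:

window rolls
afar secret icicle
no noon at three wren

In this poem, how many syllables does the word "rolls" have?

1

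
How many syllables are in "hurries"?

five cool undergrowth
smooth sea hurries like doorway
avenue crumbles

2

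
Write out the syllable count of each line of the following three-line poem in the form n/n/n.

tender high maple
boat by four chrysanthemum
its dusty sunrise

5/7/5

Line 1: tender(2) + high(1) + maple(2) = 5
Line 2: boat(1) + by(1) + four(1) + chrysanthemum(4) = 7
Line 3: its(1) + dusty(2) + sunrise(2) = 5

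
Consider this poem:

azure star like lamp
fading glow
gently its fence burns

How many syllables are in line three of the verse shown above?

Line three: gently(2) + its(1) + fence(1) + burns(1) = 5

5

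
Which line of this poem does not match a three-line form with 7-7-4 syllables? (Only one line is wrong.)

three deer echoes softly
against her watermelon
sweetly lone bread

Line 1: "three deer echoes softly": 1+1+2+2 = 6 (expected 7)
Line 2: "against her watermelon": 2+1+4 = 7 ✓
Line 3: "sweetly lone bread": 2+1+1 = 4 ✓

The first line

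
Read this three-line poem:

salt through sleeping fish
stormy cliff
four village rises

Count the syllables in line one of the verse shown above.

Line one: salt (1), through (1), sleeping (2), fish (1) → 5

5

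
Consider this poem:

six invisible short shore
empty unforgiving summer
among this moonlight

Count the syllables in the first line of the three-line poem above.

The first line: six (1), invisible (4), short (1), shore (1) → 7

7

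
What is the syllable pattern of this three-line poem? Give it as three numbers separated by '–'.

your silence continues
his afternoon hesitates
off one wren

6–7–3

Line 1: your(1) + silence(2) + continues(3) = 6
Line 2: his(1) + afternoon(3) + hesitates(3) = 7
Line 3: off(1) + one(1) + wren(1) = 3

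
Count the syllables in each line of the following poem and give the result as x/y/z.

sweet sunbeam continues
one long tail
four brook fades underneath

6/3/6

Line 1: sweet (1), sunbeam (2), continues (3) → 6
Line 2: one (1), long (1), tail (1) → 3
Line 3: four (1), brook (1), fades (1), underneath (3) → 6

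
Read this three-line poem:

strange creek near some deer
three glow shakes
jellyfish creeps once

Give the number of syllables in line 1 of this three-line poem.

5

Line 1: "strange creek near some deer": 1+1+1+1+1 = 5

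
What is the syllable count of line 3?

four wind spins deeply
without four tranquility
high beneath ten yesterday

7

Line 3: high(1) + beneath(2) + ten(1) + yesterday(3) = 7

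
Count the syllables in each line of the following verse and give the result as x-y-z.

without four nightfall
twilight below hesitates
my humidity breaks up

5-7-7

Line 1: "without four nightfall": 2+1+2 = 5
Line 2: "twilight below hesitates": 2+2+3 = 7
Line 3: "my humidity breaks up": 1+4+1+1 = 7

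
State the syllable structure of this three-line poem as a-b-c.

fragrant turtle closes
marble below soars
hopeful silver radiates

6-5-7

Line 1: fragrant (2), turtle (2), closes (2) → 6
Line 2: marble (2), below (2), soars (1) → 5
Line 3: hopeful (2), silver (2), radiates (3) → 7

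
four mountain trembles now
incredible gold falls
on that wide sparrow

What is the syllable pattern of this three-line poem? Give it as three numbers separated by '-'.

Line 1: four(1) + mountain(2) + trembles(2) + now(1) = 6
Line 2: incredible(4) + gold(1) + falls(1) = 6
Line 3: on(1) + that(1) + wide(1) + sparrow(2) = 5

6-6-5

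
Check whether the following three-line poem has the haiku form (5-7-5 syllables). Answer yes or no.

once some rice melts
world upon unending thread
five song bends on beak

Line 1: "once some rice melts": 1+1+1+1 = 4 (expected 5)
Line 2: "world upon unending thread": 1+2+3+1 = 7 ✓
Line 3: "five song bends on beak": 1+1+1+1+1 = 5 ✓

No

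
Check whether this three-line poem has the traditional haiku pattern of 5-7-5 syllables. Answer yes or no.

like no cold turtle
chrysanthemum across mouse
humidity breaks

Line 1: like (1), no (1), cold (1), turtle (2) → 5 ✓
Line 2: chrysanthemum (4), across (2), mouse (1) → 7 ✓
Line 3: humidity (4), breaks (1) → 5 ✓

Yes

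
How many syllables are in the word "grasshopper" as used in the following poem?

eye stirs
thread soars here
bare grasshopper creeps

"grasshopper" has 3 syllables.

3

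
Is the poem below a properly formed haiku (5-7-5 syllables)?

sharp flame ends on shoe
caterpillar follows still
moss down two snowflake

Line 1: sharp (1), flame (1), ends (1), on (1), shoe (1) → 5 ✓
Line 2: caterpillar (4), follows (2), still (1) → 7 ✓
Line 3: moss (1), down (1), two (1), snowflake (2) → 5 ✓

Yes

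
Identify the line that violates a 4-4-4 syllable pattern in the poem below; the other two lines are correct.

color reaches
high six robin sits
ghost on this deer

Line 2

Line 1: "color reaches": 2+2 = 4 ✓
Line 2: "high six robin sits": 1+1+2+1 = 5 (expected 4)
Line 3: "ghost on this deer": 1+1+1+1 = 4 ✓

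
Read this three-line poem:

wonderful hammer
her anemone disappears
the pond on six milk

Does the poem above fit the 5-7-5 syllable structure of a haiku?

Line 1: wonderful (3), hammer (2) → 5 ✓
Line 2: her (1), anemone (4), disappears (3) → 8 (expected 7)
Line 3: the (1), pond (1), on (1), six (1), milk (1) → 5 ✓

No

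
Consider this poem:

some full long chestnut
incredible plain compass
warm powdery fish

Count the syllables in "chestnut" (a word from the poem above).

2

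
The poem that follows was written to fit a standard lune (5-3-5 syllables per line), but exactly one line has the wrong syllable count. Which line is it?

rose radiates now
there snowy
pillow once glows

Line 3

Line 1: rose(1) + radiates(3) + now(1) = 5 ✓
Line 2: there(1) + snowy(2) = 3 ✓
Line 3: pillow(2) + once(1) + glows(1) = 4 (expected 5)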